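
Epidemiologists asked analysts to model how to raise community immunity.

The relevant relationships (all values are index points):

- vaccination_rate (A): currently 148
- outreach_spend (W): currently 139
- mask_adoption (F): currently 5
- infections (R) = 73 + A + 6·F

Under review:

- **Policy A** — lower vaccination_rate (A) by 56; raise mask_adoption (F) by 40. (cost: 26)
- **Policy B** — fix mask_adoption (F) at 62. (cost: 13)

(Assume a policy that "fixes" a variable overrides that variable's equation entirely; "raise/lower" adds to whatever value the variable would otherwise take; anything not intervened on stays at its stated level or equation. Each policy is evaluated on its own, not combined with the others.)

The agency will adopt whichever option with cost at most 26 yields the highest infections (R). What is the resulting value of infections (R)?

Policy A (A − 56, F + 40):
  A = 148 − 56 = 92
  F = 5 + 40 = 45
  R = 73 + 92 + 6·45 = 435
Policy B (F := 62):
  A = 148
  F = 62
  R = 73 + 148 + 6·62 = 593
Comparing — Policy A: R=435, Policy B: R=593. Highest is 593 (Policy B).

593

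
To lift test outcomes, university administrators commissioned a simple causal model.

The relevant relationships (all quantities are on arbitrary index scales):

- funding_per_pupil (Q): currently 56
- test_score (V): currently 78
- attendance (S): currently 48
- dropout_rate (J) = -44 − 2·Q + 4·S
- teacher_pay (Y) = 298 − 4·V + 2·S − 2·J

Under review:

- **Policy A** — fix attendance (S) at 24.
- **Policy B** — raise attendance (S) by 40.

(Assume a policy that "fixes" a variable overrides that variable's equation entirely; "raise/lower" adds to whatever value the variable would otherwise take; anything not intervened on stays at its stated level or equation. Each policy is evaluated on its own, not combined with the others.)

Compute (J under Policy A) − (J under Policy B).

-256

Policy A (S := 24):
  Q = 56
  S = 24
  J = -44 − 2·56 + 4·24 = -60
Policy B (S + 40):
  Q = 56
  S = 48 + 40 = 88
  J = -44 − 2·56 + 4·88 = 196
J: -60 − 196 = -256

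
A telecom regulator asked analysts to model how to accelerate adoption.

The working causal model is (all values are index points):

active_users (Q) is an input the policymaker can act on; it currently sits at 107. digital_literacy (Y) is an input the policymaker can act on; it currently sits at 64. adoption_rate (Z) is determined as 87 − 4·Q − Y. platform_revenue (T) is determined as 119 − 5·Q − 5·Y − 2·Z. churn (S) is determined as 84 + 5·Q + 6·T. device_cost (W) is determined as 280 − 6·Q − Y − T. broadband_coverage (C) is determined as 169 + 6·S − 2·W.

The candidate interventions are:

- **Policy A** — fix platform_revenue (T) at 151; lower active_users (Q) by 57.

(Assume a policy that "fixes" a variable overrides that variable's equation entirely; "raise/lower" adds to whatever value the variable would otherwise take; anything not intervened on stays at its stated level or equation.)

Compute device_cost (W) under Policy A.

Policy A (T := 151, Q − 57):
  Q = 107 − 57 = 50
  Y = 64
  Z = 87 − 4·50 − 64 = -177
  T = 151
  W = 280 − 6·50 − 64 − 151 = -235

-235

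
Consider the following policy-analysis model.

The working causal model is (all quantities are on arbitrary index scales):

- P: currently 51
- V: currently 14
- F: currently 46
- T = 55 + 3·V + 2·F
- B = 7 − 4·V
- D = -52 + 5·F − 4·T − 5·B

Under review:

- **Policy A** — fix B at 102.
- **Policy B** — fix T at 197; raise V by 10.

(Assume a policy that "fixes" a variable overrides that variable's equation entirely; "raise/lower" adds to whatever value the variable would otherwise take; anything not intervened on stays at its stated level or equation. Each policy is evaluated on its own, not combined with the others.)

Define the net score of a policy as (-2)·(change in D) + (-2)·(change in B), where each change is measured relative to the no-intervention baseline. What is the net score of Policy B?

-256

Baseline:
  V = 14
  F = 46
  T = 55 + 3·14 + 2·46 = 189
  B = 7 − 4·14 = -49
  D = -52 + 5·46 − 4·189 − 5·(-49) = -333
Policy B (T := 197, V + 10):
  V = 14 + 10 = 24
  F = 46
  T = 197
  B = 7 − 4·24 = -89
  D = -52 + 5·46 − 4·197 − 5·(-89) = -165
ΔD = -165 − (-333) = 168; ΔB = -89 − (-49) = -40
Score = (-2)·168 + (-2)·(-40) = -256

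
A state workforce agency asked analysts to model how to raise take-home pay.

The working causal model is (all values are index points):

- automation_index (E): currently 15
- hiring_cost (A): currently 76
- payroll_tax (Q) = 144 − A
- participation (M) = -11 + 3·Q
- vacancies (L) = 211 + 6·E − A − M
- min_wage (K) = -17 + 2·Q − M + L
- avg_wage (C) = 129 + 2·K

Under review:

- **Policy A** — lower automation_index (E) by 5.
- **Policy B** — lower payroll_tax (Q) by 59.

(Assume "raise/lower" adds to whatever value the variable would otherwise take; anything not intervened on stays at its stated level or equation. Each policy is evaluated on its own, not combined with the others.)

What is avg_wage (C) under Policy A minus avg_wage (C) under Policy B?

-532

Policy A (E − 5):
  E = 15 − 5 = 10
  A = 76
  Q = 144 − 76 = 68
  M = -11 + 3·68 = 193
  L = 211 + 6·10 − 76 − 193 = 2
  K = -17 + 2·68 − 193 + 2 = -72
  C = 129 + 2·(-72) = -15
Policy B (Q − 59):
  E = 15
  A = 76
  Q = 144 − 76 (−59 from intervention) = 9
  M = -11 + 3·9 = 16
  L = 211 + 6·15 − 76 − 16 = 209
  K = -17 + 2·9 − 16 + 209 = 194
  C = 129 + 2·194 = 517
C: -15 − 517 = -532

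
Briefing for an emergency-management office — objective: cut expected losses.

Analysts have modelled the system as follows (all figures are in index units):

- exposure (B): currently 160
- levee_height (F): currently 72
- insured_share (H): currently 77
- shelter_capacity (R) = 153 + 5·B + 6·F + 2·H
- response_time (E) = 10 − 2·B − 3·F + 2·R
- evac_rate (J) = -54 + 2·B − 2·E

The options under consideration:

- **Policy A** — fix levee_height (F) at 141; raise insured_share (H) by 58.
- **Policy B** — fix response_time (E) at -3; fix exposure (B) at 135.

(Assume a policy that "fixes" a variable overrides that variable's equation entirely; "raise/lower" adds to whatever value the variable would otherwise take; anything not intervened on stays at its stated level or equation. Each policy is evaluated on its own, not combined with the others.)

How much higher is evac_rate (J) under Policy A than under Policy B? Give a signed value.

-6766

Policy A (F := 141, H + 58):
  B = 160
  F = 141
  H = 77 + 58 = 135
  R = 153 + 5·160 + 6·141 + 2·135 = 2069
  E = 10 − 2·160 − 3·141 + 2·2069 = 3405
  J = -54 + 2·160 − 2·3405 = -6544
Policy B (E := -3, B := 135):
  B = 135
  F = 72
  H = 77
  R = 153 + 5·135 + 6·72 + 2·77 = 1414
  E = -3
  J = -54 + 2·135 − 2·(-3) = 222
J: -6544 − 222 = -6766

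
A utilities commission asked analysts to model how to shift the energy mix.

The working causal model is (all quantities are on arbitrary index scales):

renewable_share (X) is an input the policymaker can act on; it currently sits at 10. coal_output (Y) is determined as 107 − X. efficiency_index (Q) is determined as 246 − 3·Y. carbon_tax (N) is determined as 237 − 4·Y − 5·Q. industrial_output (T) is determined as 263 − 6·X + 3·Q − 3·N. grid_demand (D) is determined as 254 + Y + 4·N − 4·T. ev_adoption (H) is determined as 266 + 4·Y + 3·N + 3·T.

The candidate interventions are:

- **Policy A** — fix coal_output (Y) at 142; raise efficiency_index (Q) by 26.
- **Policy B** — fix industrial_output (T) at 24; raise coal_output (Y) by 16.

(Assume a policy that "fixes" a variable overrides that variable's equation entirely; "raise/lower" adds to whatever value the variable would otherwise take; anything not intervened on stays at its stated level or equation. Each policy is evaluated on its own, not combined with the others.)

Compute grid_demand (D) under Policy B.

Policy B (T := 24, Y + 16):
  X = 10
  Y = 107 − 10 (+16 from intervention) = 113
  Q = 246 − 3·113 = -93
  N = 237 − 4·113 − 5·(-93) = 250
  T = 24
  D = 254 + 113 + 4·250 − 4·24 = 1271

1271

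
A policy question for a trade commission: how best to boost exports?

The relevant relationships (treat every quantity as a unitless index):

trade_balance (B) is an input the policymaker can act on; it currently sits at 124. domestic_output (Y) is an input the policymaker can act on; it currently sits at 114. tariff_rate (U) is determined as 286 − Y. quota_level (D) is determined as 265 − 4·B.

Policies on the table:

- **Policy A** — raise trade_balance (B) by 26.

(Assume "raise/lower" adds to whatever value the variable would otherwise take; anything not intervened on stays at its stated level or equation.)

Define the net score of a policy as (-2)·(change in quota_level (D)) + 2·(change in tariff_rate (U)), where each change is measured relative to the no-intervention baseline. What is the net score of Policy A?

Baseline:
  B = 124
  Y = 114
  U = 286 − 114 = 172
  D = 265 − 4·124 = -231
Policy A (B + 26):
  B = 124 + 26 = 150
  Y = 114
  U = 286 − 114 = 172
  D = 265 − 4·150 = -335
ΔD = -335 − (-231) = -104; ΔU = 172 − 172 = 0
Score = (-2)·(-104) + 2·0 = 208

208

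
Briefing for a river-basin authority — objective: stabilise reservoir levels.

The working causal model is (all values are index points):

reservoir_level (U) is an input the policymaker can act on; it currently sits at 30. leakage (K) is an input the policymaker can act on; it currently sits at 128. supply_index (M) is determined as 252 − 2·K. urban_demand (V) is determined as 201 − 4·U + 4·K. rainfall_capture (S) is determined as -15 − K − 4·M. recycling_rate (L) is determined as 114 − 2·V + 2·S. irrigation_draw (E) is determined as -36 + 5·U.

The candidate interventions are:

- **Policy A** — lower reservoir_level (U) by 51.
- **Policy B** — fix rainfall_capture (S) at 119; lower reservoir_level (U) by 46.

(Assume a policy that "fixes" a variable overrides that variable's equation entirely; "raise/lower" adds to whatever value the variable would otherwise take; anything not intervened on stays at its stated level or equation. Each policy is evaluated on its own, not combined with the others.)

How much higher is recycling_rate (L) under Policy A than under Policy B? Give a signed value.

-532

Policy A (U − 51):
  U = 30 − 51 = -21
  K = 128
  M = 252 − 2·128 = -4
  V = 201 − 4·(-21) + 4·128 = 797
  S = -15 − 128 − 4·(-4) = -127
  L = 114 − 2·797 + 2·(-127) = -1734
Policy B (S := 119, U − 46):
  U = 30 − 46 = -16
  K = 128
  M = 252 − 2·128 = -4
  V = 201 − 4·(-16) + 4·128 = 777
  S = 119
  L = 114 − 2·777 + 2·119 = -1202
L: -1734 − (-1202) = -532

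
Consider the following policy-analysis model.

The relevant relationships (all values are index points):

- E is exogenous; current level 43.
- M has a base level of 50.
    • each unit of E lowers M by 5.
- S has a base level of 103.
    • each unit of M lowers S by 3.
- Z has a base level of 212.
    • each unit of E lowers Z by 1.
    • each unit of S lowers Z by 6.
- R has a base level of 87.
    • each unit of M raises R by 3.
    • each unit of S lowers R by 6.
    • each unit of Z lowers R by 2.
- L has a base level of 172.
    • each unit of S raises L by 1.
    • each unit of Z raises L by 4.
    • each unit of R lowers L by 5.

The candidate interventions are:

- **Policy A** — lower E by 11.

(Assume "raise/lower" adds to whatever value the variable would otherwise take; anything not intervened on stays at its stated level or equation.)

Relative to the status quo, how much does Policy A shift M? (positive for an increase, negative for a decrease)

Baseline:
  E = 43
  M = 50 − 5·43 = -165
Policy A (E − 11):
  E = 43 − 11 = 32
  M = 50 − 5·32 = -110
Change in M: -110 − (-165) = 55

55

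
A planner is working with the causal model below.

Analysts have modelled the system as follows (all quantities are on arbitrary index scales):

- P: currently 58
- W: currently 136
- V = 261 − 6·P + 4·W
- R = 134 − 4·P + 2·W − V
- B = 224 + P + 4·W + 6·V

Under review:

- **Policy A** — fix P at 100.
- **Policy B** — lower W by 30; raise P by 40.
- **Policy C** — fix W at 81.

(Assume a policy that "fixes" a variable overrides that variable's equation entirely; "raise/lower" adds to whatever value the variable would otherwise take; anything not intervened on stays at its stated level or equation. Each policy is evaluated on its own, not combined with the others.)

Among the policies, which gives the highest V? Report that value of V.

237

Policy A (P := 100):
  P = 100
  W = 136
  V = 261 − 6·100 + 4·136 = 205
Policy B (W − 30, P + 40):
  P = 58 + 40 = 98
  W = 136 − 30 = 106
  V = 261 − 6·98 + 4·106 = 97
Policy C (W := 81):
  P = 58
  W = 81
  V = 261 − 6·58 + 4·81 = 237
Comparing — Policy A: V=205, Policy B: V=97, Policy C: V=237. Highest is 237 (Policy C).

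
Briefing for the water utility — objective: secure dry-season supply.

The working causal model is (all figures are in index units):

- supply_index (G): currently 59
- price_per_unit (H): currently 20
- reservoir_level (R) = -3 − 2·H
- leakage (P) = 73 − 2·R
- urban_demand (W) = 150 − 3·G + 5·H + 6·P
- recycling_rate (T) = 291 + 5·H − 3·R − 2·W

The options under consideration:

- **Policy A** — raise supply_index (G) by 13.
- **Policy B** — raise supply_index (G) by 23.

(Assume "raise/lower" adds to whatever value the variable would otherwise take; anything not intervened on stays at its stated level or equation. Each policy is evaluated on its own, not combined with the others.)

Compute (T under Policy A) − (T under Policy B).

-60

Policy A (G + 13):
  G = 59 + 13 = 72
  H = 20
  R = -3 − 2·20 = -43
  P = 73 − 2·(-43) = 159
  W = 150 − 3·72 + 5·20 + 6·159 = 988
  T = 291 + 5·20 − 3·(-43) − 2·988 = -1456
Policy B (G + 23):
  G = 59 + 23 = 82
  H = 20
  R = -3 − 2·20 = -43
  P = 73 − 2·(-43) = 159
  W = 150 − 3·82 + 5·20 + 6·159 = 958
  T = 291 + 5·20 − 3·(-43) − 2·958 = -1396
T: -1456 − (-1396) = -60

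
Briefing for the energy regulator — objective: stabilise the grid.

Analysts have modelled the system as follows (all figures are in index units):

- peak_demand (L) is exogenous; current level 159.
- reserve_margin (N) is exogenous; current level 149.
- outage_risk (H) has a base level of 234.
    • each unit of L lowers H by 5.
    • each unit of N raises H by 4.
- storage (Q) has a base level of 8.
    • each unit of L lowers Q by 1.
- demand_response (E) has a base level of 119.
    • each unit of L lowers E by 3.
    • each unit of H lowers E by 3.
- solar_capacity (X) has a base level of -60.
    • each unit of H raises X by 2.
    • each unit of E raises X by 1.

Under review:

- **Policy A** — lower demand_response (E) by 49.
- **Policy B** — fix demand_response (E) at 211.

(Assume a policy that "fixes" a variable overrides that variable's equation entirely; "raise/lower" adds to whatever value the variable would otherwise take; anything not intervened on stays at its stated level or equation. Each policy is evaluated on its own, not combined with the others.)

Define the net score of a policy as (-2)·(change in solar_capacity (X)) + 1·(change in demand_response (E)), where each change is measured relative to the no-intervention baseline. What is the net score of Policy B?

Baseline:
  L = 159
  N = 149
  H = 234 − 5·159 + 4·149 = 35
  E = 119 − 3·159 − 3·35 = -463
  X = -60 + 2·35 + (-463) = -453
Policy B (E := 211):
  L = 159
  N = 149
  H = 234 − 5·159 + 4·149 = 35
  E = 211
  X = -60 + 2·35 + 211 = 221
ΔX = 221 − (-453) = 674; ΔE = 211 − (-463) = 674
Score = (-2)·674 + 1·674 = -674

-674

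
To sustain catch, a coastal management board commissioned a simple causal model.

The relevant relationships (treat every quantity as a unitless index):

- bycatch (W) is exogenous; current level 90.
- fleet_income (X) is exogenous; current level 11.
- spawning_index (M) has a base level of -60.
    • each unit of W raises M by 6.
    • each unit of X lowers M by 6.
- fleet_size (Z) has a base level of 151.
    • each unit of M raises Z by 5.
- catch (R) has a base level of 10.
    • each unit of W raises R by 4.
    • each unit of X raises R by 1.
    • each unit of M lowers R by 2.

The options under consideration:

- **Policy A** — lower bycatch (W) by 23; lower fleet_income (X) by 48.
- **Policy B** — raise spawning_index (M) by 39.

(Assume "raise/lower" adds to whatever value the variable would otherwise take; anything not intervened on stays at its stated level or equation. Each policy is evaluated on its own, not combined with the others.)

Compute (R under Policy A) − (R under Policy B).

Policy A (W − 23, X − 48):
  W = 90 − 23 = 67
  X = 11 − 48 = -37
  M = -60 + 6·67 − 6·(-37) = 564
  R = 10 + 4·67 + (-37) − 2·564 = -887
Policy B (M + 39):
  W = 90
  X = 11
  M = -60 + 6·90 − 6·11 (+39 from intervention) = 453
  R = 10 + 4·90 + 11 − 2·453 = -525
R: -887 − (-525) = -362

-362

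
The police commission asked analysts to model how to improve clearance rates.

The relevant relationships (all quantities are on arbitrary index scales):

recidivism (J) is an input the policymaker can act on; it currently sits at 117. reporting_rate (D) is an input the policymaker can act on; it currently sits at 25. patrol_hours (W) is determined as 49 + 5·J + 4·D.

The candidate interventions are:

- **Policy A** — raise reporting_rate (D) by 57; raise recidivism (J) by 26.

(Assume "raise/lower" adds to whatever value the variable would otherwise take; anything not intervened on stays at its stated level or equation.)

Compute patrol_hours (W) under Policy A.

1092

Policy A (D + 57, J + 26):
  J = 117 + 26 = 143
  D = 25 + 57 = 82
  W = 49 + 5·143 + 4·82 = 1092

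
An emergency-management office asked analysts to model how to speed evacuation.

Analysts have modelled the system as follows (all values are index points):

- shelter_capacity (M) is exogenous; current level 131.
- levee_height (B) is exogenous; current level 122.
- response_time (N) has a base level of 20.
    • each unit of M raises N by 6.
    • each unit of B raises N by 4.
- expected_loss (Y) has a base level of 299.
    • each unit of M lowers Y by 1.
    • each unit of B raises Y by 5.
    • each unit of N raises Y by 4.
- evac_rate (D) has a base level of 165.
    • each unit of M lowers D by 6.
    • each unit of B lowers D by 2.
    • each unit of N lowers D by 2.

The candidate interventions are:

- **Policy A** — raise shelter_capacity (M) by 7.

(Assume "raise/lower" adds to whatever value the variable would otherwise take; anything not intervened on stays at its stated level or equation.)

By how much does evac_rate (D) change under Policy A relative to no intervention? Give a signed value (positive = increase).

Baseline:
  M = 131
  B = 122
  N = 20 + 6·131 + 4·122 = 1294
  D = 165 − 6·131 − 2·122 − 2·1294 = -3453
Policy A (M + 7):
  M = 131 + 7 = 138
  B = 122
  N = 20 + 6·138 + 4·122 = 1336
  D = 165 − 6·138 − 2·122 − 2·1336 = -3579
Change in D: -3579 − (-3453) = -126

-126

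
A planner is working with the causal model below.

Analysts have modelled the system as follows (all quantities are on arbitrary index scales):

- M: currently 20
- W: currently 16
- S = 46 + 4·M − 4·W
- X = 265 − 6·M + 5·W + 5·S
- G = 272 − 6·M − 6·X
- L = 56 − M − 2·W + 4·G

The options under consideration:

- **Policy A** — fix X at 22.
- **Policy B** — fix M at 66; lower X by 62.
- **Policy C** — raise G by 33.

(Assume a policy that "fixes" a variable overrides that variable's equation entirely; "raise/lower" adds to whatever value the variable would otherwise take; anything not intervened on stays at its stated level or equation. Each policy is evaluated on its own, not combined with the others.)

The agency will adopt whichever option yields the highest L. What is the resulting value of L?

84

Policy A (X := 22):
  M = 20
  W = 16
  S = 46 + 4·20 − 4·16 = 62
  X = 22
  G = 272 − 6·20 − 6·22 = 20
  L = 56 − 20 − 2·16 + 4·20 = 84
Policy B (M := 66, X − 62):
  M = 66
  W = 16
  S = 46 + 4·66 − 4·16 = 246
  X = 265 − 6·66 + 5·16 + 5·246 (−62 from intervention) = 1117
  G = 272 − 6·66 − 6·1117 = -6826
  L = 56 − 66 − 2·16 + 4·(-6826) = -27346
Policy C (G + 33):
  M = 20
  W = 16
  S = 46 + 4·20 − 4·16 = 62
  X = 265 − 6·20 + 5·16 + 5·62 = 535
  G = 272 − 6·20 − 6·535 (+33 from intervention) = -3025
  L = 56 − 20 − 2·16 + 4·(-3025) = -12096
Comparing — Policy A: L=84, Policy B: L=-27346, Policy C: L=-12096. Highest is 84 (Policy A).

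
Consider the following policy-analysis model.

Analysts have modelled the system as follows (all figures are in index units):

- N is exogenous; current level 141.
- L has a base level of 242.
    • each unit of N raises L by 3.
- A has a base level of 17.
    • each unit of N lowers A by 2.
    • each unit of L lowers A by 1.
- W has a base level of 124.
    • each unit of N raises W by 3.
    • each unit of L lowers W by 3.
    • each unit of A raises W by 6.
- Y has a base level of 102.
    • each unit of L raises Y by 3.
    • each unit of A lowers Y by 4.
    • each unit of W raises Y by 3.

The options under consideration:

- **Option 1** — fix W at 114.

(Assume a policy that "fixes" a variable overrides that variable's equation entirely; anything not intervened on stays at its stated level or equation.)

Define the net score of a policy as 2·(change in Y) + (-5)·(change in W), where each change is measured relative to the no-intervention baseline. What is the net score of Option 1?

7142

Baseline:
  N = 141
  L = 242 + 3·141 = 665
  A = 17 − 2·141 − 665 = -930
  W = 124 + 3·141 − 3·665 + 6·(-930) = -7028
  Y = 102 + 3·665 − 4·(-930) + 3·(-7028) = -15267
Option 1 (W := 114):
  N = 141
  L = 242 + 3·141 = 665
  A = 17 − 2·141 − 665 = -930
  W = 114
  Y = 102 + 3·665 − 4·(-930) + 3·114 = 6159
ΔY = 6159 − (-15267) = 21426; ΔW = 114 − (-7028) = 7142
Score = 2·21426 + (-5)·7142 = 7142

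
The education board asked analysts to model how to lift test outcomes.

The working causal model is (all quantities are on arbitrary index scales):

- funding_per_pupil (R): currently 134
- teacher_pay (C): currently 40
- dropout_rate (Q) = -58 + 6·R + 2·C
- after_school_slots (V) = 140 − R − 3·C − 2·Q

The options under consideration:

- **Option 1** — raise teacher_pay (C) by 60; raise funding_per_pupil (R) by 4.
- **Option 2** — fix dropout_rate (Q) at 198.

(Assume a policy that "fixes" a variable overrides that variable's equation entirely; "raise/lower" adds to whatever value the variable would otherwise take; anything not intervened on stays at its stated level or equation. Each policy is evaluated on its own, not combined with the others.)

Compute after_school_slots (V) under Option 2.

-510

Option 2 (Q := 198):
  R = 134
  C = 40
  Q = 198
  V = 140 − 134 − 3·40 − 2·198 = -510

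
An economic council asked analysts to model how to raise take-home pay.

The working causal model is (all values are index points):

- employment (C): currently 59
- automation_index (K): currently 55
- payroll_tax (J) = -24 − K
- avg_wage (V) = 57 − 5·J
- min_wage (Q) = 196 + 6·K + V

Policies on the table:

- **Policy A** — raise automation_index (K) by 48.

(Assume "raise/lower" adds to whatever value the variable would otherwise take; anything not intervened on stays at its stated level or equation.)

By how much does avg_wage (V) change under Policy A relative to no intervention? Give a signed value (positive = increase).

Baseline:
  K = 55
  J = -24 − 55 = -79
  V = 57 − 5·(-79) = 452
Policy A (K + 48):
  K = 55 + 48 = 103
  J = -24 − 103 = -127
  V = 57 − 5·(-127) = 692
Change in V: 692 − 452 = 240

240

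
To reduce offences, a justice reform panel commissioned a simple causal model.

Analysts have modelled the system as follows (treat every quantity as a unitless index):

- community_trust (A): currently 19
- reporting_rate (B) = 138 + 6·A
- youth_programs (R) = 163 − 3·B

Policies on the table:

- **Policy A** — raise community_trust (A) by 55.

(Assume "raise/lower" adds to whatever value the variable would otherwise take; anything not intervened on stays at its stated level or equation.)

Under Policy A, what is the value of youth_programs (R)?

-1583

Policy A (A + 55):
  A = 19 + 55 = 74
  B = 138 + 6·74 = 582
  R = 163 − 3·582 = -1583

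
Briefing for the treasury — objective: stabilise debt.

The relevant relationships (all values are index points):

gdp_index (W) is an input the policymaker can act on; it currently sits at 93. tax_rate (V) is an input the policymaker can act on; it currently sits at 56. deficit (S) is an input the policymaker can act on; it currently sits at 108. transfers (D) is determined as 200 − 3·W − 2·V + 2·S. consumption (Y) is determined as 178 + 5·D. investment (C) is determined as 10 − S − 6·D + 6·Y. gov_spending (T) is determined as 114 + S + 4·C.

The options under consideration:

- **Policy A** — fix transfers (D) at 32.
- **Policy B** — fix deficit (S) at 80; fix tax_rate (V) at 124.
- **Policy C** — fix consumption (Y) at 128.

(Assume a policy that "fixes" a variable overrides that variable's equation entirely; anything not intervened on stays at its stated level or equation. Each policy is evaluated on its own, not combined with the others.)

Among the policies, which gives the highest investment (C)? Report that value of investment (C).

Policy A (D := 32):
  W = 93
  V = 56
  S = 108
  D = 32
  Y = 178 + 5·32 = 338
  C = 10 − 108 − 6·32 + 6·338 = 1738
Policy B (S := 80, V := 124):
  W = 93
  V = 124
  S = 80
  D = 200 − 3·93 − 2·124 + 2·80 = -167
  Y = 178 + 5·(-167) = -657
  C = 10 − 80 − 6·(-167) + 6·(-657) = -3010
Policy C (Y := 128):
  W = 93
  V = 56
  S = 108
  D = 200 − 3·93 − 2·56 + 2·108 = 25
  Y = 128
  C = 10 − 108 − 6·25 + 6·128 = 520
Comparing — Policy A: C=1738, Policy B: C=-3010, Policy C: C=520. Highest is 1738 (Policy A).

1738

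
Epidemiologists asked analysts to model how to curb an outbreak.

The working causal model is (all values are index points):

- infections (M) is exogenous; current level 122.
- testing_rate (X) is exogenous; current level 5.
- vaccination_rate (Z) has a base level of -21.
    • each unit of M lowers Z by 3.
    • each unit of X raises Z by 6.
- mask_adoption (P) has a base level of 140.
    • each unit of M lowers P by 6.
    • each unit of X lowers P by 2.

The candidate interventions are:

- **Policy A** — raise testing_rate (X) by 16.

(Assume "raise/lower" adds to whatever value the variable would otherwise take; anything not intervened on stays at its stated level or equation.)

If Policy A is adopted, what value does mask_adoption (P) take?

-634

Policy A (X + 16):
  M = 122
  X = 5 + 16 = 21
  P = 140 − 6·122 − 2·21 = -634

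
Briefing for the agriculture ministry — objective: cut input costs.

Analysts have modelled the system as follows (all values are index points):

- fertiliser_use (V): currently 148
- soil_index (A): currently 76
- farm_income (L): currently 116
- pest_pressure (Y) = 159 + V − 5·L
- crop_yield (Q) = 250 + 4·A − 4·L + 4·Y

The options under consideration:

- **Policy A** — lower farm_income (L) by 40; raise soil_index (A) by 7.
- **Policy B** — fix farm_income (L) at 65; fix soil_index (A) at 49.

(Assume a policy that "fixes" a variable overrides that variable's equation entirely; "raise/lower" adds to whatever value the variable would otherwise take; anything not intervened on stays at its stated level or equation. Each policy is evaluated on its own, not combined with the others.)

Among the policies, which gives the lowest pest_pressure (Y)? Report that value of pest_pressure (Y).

-73

Policy A (L − 40, A + 7):
  V = 148
  L = 116 − 40 = 76
  Y = 159 + 148 − 5·76 = -73
Policy B (L := 65, A := 49):
  V = 148
  L = 65
  Y = 159 + 148 − 5·65 = -18
Comparing — Policy A: Y=-73, Policy B: Y=-18. Lowest is -73 (Policy A).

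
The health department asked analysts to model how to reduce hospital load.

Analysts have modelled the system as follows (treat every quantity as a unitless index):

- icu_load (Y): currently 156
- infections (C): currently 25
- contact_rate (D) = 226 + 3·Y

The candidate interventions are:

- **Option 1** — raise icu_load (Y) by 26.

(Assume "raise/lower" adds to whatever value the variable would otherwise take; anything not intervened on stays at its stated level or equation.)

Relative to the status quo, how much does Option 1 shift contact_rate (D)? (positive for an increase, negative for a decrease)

78

Baseline:
  Y = 156
  D = 226 + 3·156 = 694
Option 1 (Y + 26):
  Y = 156 + 26 = 182
  D = 226 + 3·182 = 772
Change in D: 772 − 694 = 78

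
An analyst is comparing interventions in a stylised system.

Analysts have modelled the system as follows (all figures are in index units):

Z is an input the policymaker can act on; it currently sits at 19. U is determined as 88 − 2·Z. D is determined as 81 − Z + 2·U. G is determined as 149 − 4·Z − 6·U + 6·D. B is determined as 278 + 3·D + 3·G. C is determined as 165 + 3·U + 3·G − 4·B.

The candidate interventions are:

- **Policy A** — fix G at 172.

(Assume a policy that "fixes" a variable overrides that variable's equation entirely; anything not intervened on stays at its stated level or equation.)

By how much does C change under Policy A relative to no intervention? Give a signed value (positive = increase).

Baseline:
  Z = 19
  U = 88 − 2·19 = 50
  D = 81 − 19 + 2·50 = 162
  G = 149 − 4·19 − 6·50 + 6·162 = 745
  B = 278 + 3·162 + 3·745 = 2999
  C = 165 + 3·50 + 3·745 − 4·2999 = -9446
Policy A (G := 172):
  Z = 19
  U = 88 − 2·19 = 50
  D = 81 − 19 + 2·50 = 162
  G = 172
  B = 278 + 3·162 + 3·172 = 1280
  C = 165 + 3·50 + 3·172 − 4·1280 = -4289
Change in C: -4289 − (-9446) = 5157

5157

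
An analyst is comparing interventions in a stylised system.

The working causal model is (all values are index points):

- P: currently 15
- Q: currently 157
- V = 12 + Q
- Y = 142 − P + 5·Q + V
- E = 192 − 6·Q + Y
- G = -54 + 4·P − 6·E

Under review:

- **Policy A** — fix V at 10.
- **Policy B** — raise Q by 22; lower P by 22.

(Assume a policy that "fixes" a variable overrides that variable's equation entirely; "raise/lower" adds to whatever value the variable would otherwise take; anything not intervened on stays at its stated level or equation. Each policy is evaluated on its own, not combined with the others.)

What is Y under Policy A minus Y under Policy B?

-313

Policy A (V := 10):
  P = 15
  Q = 157
  V = 10
  Y = 142 − 15 + 5·157 + 10 = 922
Policy B (Q + 22, P − 22):
  P = 15 − 22 = -7
  Q = 157 + 22 = 179
  V = 12 + 179 = 191
  Y = 142 − (-7) + 5·179 + 191 = 1235
Y: 922 − 1235 = -313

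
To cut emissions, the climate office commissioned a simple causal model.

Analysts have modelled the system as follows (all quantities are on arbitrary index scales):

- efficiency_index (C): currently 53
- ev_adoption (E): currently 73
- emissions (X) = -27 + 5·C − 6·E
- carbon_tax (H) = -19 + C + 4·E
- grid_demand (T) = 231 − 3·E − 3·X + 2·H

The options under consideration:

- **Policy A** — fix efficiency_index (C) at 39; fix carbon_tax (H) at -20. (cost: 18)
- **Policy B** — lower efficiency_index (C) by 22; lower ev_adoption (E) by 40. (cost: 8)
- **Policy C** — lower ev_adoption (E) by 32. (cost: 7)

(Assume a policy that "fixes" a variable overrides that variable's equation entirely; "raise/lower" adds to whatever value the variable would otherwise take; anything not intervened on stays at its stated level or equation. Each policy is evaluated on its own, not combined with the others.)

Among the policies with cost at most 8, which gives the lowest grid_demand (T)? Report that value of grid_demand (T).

Policy B (C − 22, E − 40):
  C = 53 − 22 = 31
  E = 73 − 40 = 33
  X = -27 + 5·31 − 6·33 = -70
  H = -19 + 31 + 4·33 = 144
  T = 231 − 3·33 − 3·(-70) + 2·144 = 630
Policy C (E − 32):
  C = 53
  E = 73 − 32 = 41
  X = -27 + 5·53 − 6·41 = -8
  H = -19 + 53 + 4·41 = 198
  T = 231 − 3·41 − 3·(-8) + 2·198 = 528
Comparing — Policy B: T=630, Policy C: T=528. Lowest is 528 (Policy C).

528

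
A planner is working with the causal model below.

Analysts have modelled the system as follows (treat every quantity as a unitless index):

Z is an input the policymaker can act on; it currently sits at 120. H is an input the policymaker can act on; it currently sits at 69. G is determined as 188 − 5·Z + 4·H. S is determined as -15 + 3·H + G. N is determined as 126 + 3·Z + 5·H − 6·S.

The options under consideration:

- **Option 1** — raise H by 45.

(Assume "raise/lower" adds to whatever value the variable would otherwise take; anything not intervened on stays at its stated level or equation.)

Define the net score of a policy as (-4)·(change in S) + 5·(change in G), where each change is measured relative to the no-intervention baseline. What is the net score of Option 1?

-360

Baseline:
  Z = 120
  H = 69
  G = 188 − 5·120 + 4·69 = -136
  S = -15 + 3·69 + (-136) = 56
Option 1 (H + 45):
  Z = 120
  H = 69 + 45 = 114
  G = 188 − 5·120 + 4·114 = 44
  S = -15 + 3·114 + 44 = 371
ΔS = 371 − 56 = 315; ΔG = 44 − (-136) = 180
Score = (-4)·315 + 5·180 = -360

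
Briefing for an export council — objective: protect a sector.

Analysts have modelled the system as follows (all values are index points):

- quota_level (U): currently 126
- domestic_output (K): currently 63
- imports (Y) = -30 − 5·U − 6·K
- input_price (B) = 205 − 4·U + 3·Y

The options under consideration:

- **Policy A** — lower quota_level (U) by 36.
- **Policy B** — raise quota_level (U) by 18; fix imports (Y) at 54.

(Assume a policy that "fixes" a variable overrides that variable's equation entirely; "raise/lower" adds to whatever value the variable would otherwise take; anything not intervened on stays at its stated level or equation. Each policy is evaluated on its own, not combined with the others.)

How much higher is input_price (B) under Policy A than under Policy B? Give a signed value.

Policy A (U − 36):
  U = 126 − 36 = 90
  K = 63
  Y = -30 − 5·90 − 6·63 = -858
  B = 205 − 4·90 + 3·(-858) = -2729
Policy B (U + 18, Y := 54):
  U = 126 + 18 = 144
  K = 63
  Y = 54
  B = 205 − 4·144 + 3·54 = -209
B: -2729 − (-209) = -2520

-2520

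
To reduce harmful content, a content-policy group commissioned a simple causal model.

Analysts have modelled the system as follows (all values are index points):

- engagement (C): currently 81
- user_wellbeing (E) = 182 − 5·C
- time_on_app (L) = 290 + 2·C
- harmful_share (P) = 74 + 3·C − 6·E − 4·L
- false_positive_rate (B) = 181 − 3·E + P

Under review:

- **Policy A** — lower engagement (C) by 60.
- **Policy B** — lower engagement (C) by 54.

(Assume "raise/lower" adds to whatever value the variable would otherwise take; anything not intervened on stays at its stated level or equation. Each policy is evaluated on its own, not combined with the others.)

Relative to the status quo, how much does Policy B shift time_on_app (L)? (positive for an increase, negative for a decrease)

Baseline:
  C = 81
  L = 290 + 2·81 = 452
Policy B (C − 54):
  C = 81 − 54 = 27
  L = 290 + 2·27 = 344
Change in L: 344 − 452 = -108

-108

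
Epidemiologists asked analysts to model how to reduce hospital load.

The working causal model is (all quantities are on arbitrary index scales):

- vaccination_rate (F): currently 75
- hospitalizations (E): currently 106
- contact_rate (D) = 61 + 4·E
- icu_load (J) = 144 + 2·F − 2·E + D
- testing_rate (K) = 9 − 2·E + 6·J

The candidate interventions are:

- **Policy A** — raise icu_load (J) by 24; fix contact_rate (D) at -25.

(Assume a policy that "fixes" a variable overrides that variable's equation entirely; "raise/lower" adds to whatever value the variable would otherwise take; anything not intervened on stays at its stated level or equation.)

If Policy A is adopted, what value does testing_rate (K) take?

283

Policy A (J + 24, D := -25):
  F = 75
  E = 106
  D = -25
  J = 144 + 2·75 − 2·106 + (-25) (+24 from intervention) = 81
  K = 9 − 2·106 + 6·81 = 283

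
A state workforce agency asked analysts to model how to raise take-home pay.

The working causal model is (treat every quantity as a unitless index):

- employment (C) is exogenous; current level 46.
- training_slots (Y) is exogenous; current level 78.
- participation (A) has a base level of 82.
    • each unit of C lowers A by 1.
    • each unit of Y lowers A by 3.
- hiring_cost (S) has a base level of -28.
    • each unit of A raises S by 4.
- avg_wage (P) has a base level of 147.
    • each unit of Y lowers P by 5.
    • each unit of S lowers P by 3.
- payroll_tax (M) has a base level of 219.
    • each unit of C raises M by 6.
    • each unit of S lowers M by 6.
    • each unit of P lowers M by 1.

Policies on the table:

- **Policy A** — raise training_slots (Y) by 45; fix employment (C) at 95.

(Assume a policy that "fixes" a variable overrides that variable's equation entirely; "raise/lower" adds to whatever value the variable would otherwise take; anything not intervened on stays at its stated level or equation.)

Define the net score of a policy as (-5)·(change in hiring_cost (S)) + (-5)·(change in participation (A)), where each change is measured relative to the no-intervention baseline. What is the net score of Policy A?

Baseline:
  C = 46
  Y = 78
  A = 82 − 46 − 3·78 = -198
  S = -28 + 4·(-198) = -820
Policy A (Y + 45, C := 95):
  C = 95
  Y = 78 + 45 = 123
  A = 82 − 95 − 3·123 = -382
  S = -28 + 4·(-382) = -1556
ΔS = -1556 − (-820) = -736; ΔA = -382 − (-198) = -184
Score = (-5)·(-736) + (-5)·(-184) = 4600

4600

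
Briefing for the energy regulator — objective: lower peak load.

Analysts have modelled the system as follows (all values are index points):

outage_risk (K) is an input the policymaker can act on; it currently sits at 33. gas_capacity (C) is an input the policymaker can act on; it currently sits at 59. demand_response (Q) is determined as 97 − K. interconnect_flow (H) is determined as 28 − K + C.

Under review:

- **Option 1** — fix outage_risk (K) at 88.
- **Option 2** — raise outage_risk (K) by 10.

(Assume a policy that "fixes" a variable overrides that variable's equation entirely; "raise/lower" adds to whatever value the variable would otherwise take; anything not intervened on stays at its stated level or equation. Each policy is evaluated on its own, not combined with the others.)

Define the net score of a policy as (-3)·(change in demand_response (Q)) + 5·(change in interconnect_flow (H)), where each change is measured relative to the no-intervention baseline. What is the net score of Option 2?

Baseline:
  K = 33
  C = 59
  Q = 97 − 33 = 64
  H = 28 − 33 + 59 = 54
Option 2 (K + 10):
  K = 33 + 10 = 43
  C = 59
  Q = 97 − 43 = 54
  H = 28 − 43 + 59 = 44
ΔQ = 54 − 64 = -10; ΔH = 44 − 54 = -10
Score = (-3)·(-10) + 5·(-10) = -20

-20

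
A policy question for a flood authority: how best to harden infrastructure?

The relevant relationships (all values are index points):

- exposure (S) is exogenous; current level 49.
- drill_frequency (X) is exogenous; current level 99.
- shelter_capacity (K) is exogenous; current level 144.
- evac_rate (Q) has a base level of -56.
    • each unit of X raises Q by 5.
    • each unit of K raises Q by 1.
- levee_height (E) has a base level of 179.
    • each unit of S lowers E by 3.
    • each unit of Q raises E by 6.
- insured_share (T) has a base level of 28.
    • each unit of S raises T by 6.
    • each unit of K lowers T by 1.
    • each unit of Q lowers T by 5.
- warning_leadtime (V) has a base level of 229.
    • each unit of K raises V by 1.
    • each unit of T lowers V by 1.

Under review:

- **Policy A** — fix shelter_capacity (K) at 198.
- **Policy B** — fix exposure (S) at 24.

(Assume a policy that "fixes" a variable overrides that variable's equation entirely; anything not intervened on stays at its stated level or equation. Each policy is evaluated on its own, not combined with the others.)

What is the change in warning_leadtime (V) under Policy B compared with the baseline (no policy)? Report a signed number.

Baseline:
  S = 49
  X = 99
  K = 144
  Q = -56 + 5·99 + 144 = 583
  T = 28 + 6·49 − 144 − 5·583 = -2737
  V = 229 + 144 − (-2737) = 3110
Policy B (S := 24):
  S = 24
  X = 99
  K = 144
  Q = -56 + 5·99 + 144 = 583
  T = 28 + 6·24 − 144 − 5·583 = -2887
  V = 229 + 144 − (-2887) = 3260
Change in V: 3260 − 3110 = 150

150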